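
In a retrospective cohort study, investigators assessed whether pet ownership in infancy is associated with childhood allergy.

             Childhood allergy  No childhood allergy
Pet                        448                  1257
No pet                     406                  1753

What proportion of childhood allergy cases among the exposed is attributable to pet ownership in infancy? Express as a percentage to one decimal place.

28.4

Cells: a = 448, b = 1257, c = 406, d = 1753.
Risk in exposed = 448/1705 = 0.26276; risk in unexposed = 406/2159 = 0.18805.
RR = 0.26276/0.18805 = 1.39727
AR% = (RR − 1)/RR × 100 = (1.39727 − 1)/1.39727 × 100 = 28.4319%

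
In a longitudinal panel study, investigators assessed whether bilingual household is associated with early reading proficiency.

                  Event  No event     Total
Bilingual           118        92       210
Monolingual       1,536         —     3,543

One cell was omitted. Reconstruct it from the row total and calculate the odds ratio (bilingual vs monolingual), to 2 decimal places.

The missing cell is in the unexposed row: 3543 − 1536 = 2007.
So a = 118, b = 92, c = 1536, d = 2007.
OR = (a·d)/(b·c) = (118 × 2007) / (92 × 1536) = 236826 / 141312 = 1.67591

1.68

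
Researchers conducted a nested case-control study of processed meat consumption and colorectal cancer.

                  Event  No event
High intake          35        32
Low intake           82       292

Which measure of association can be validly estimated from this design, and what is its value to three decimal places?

3.895

Cells: a = 35, b = 32, c = 82, d = 292.
This is a nested case-control study: participants were sampled on outcome status, so risks in the source population cannot be estimated directly — relative risk is not valid here. The odds ratio is the appropriate measure.
OR = (a·d)/(b·c) = (35 × 292) / (32 × 82) = 10220 / 2624 = 3.89482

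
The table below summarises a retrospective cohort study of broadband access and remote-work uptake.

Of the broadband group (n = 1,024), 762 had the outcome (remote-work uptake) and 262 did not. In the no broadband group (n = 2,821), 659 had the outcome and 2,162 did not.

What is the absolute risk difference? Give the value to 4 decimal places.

0.5105

From the description: a = 762, b = 262, c = 659, d = 2162.
Risk in exposed = 762/1024 = 0.744141; risk in unexposed = 659/2821 = 0.233605.
Risk difference = 0.744141 − 0.233605 = 0.510536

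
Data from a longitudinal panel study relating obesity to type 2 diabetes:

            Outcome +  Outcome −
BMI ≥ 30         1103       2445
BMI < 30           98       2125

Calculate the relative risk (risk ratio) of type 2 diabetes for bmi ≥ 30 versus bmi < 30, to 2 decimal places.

Cells: a = 1103, b = 2445, c = 98, d = 2125.
Risk in exposed = 1103/3548 = 0.31088; risk in unexposed = 98/2223 = 0.04408.
RR = 0.31088 / 0.04408 = 7.05189
The risk among the exposed is 7.05 times that among the unexposed.

7.05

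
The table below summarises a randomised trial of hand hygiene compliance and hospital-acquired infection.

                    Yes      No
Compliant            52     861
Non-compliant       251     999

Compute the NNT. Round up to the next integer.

7

Risk in treated group = 52/913 = 0.05696; risk in control = 251/1250 = 0.20080.
Absolute risk reduction = 0.20080 − 0.05696 = 0.14384
NNT = 1 / ARR = 1 / 0.14384 = 6.952 → round up → 7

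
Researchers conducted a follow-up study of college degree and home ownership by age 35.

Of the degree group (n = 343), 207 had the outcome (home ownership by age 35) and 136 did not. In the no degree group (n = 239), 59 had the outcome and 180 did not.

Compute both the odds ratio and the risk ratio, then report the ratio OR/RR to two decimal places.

1.90

From the description: a = 207, b = 136, c = 59, d = 180.
OR = (207·180)/(136·59) = 37260/8024 = 4.64357
Risk in exposed = 207/343 = 0.60350; risk in unexposed = 59/239 = 0.24686; RR = 2.44468
OR/RR = 4.64357 / 2.44468 = 1.89946
The outcome is not rare, so the OR lies further from 1 than the RR.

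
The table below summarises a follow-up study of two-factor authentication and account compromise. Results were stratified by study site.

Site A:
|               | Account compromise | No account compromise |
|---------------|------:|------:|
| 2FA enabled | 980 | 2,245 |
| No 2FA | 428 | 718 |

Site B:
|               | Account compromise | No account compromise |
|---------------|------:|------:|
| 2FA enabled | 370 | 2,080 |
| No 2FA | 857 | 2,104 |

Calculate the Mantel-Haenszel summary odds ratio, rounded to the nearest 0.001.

OR_MH = Σ(aᵢdᵢ/nᵢ) / Σ(bᵢcᵢ/nᵢ), where nᵢ is the stratum total.
Stratum 1 (Site A): n = 4371; a·d/n = 980·718/4371 = 160.9792; b·c/n = 2245·428/4371 = 219.8261
Stratum 2 (Site B): n = 5411; a·d/n = 370·2104/5411 = 143.8699; b·c/n = 2080·857/5411 = 329.4326
OR_MH = (160.9792 + 143.8699) / (219.8261 + 329.4326) = 304.8491 / 549.2588 = 0.55502

0.555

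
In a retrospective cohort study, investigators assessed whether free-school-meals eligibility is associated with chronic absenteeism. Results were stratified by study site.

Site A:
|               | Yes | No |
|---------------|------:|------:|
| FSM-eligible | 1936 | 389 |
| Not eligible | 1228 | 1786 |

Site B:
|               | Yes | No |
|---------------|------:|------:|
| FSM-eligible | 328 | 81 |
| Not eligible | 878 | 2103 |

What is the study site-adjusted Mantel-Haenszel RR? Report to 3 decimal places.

RR_MH = Σ(aᵢ·n₀ᵢ/nᵢ) / Σ(cᵢ·n₁ᵢ/nᵢ), with n₁ᵢ = aᵢ+bᵢ (exposed), n₀ᵢ = cᵢ+dᵢ (unexposed), nᵢ = n₁ᵢ+n₀ᵢ.
Stratum 1 (Site A): n₁ = 2325, n₀ = 3014, n = 5339; a·n₀/n = 1936·3014/5339 = 1092.9208; c·n₁/n = 1228·2325/5339 = 534.7631
Stratum 2 (Site B): n₁ = 409, n₀ = 2981, n = 3390; a·n₀/n = 328·2981/3390 = 288.4271; c·n₁/n = 878·409/3390 = 105.9298
RR_MH = (1092.9208 + 288.4271) / (534.7631 + 105.9298) = 1381.3479 / 640.6929 = 2.15602

2.156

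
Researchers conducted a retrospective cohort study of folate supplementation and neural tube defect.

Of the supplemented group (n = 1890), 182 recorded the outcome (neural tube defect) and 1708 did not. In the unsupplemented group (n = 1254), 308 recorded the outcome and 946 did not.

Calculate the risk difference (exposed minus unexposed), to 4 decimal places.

From the description: a = 182, b = 1708, c = 308, d = 946.
Risk in exposed = 182/1890 = 0.096296; risk in unexposed = 308/1254 = 0.245614.
Risk difference = 0.096296 − 0.245614 = -0.149318

-0.1493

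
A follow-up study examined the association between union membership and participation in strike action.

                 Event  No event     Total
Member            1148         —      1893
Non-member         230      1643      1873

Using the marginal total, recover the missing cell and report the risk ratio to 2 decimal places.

The missing cell is in the exposed row: 1893 − 1148 = 745.
So a = 1148, b = 745, c = 230, d = 1643.
RR = [a/(a+b)] / [c/(c+d)] = (1148/1893) / (230/1873) = 0.60644/0.12280 = 4.93857

4.94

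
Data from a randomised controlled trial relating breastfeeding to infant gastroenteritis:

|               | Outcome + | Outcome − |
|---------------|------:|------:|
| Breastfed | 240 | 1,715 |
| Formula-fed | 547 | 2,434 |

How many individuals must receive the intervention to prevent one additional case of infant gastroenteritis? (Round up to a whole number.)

Risk in treated group = 240/1955 = 0.12276; risk in control = 547/2981 = 0.18350.
Absolute risk reduction = 0.18350 − 0.12276 = 0.06073
NNT = 1 / ARR = 1 / 0.06073 = 16.465 → round up → 17

17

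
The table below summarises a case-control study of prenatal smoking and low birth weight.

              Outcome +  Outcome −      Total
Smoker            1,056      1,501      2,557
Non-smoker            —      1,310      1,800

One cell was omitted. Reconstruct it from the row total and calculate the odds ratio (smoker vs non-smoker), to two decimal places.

1.88

The missing cell is in the unexposed row: 1800 − 1310 = 490.
So a = 1056, b = 1501, c = 490, d = 1310.
OR = (a·d)/(b·c) = (1056 × 1310) / (1501 × 490) = 1383360 / 735490 = 1.88087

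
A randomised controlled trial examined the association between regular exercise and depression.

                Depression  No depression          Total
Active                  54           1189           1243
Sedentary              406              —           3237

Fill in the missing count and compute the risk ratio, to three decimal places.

The missing cell is in the unexposed row: 3237 − 406 = 2831.
So a = 54, b = 1189, c = 406, d = 2831.
RR = [a/(a+b)] / [c/(c+d)] = (54/1243) / (406/3237) = 0.04344/0.12542 = 0.34637

0.346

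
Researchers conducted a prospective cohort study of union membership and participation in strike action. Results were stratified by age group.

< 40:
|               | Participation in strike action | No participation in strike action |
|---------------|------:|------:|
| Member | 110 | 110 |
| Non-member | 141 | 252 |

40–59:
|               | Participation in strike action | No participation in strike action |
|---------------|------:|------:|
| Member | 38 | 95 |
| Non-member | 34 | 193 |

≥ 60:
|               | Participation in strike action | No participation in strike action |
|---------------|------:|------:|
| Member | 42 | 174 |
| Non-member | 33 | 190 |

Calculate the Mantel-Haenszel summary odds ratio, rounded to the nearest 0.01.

1.77

OR_MH = Σ(aᵢdᵢ/nᵢ) / Σ(bᵢcᵢ/nᵢ), where nᵢ is the stratum total.
Stratum 1 (< 40): n = 613; a·d/n = 110·252/613 = 45.2202; b·c/n = 110·141/613 = 25.3018
Stratum 2 (40–59): n = 360; a·d/n = 38·193/360 = 20.3722; b·c/n = 95·34/360 = 8.9722
Stratum 3 (≥ 60): n = 439; a·d/n = 42·190/439 = 18.1777; b·c/n = 174·33/439 = 13.0797
OR_MH = (45.2202 + 20.3722 + 18.1777) / (25.3018 + 8.9722 + 13.0797) = 83.7701 / 47.3537 = 1.76903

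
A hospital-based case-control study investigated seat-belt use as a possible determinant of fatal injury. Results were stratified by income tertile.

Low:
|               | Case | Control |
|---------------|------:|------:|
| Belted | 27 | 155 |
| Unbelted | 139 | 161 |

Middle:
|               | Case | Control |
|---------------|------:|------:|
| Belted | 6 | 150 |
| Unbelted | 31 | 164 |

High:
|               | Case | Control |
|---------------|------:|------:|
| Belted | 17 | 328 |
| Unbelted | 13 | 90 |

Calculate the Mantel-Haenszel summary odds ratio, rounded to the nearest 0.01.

0.23

OR_MH = Σ(aᵢdᵢ/nᵢ) / Σ(bᵢcᵢ/nᵢ), where nᵢ is the stratum total.
Stratum 1 (Low): n = 482; a·d/n = 27·161/482 = 9.0187; b·c/n = 155·139/482 = 44.6992
Stratum 2 (Middle): n = 351; a·d/n = 6·164/351 = 2.8034; b·c/n = 150·31/351 = 13.2479
Stratum 3 (High): n = 448; a·d/n = 17·90/448 = 3.4152; b·c/n = 328·13/448 = 9.5179
OR_MH = (9.0187 + 2.8034 + 3.4152) / (44.6992 + 13.2479 + 9.5179) = 15.2373 / 67.4649 = 0.22585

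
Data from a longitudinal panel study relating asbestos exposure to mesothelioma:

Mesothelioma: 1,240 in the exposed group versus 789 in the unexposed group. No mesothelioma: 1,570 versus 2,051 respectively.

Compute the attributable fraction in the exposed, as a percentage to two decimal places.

37.04

From the description: a = 1240, b = 1570, c = 789, d = 2051.
Risk in exposed = 1240/2810 = 0.44128; risk in unexposed = 789/2840 = 0.27782.
RR = 0.44128/0.27782 = 1.58839
AR% = (RR − 1)/RR × 100 = (1.58839 − 1)/1.58839 × 100 = 37.0431%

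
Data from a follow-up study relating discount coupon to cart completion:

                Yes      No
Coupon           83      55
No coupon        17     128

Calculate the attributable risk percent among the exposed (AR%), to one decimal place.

80.5

Cells: a = 83, b = 55, c = 17, d = 128.
Risk in exposed = 83/138 = 0.60145; risk in unexposed = 17/145 = 0.11724.
RR = 0.60145/0.11724 = 5.13001
AR% = (RR − 1)/RR × 100 = (5.13001 − 1)/5.13001 × 100 = 80.5069%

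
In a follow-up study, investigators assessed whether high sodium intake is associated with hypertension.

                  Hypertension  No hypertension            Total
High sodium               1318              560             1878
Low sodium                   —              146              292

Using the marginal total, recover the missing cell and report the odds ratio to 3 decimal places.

2.354

The missing cell is in the unexposed row: 292 − 146 = 146.
So a = 1318, b = 560, c = 146, d = 146.
OR = (a·d)/(b·c) = (1318 × 146) / (560 × 146) = 192428 / 81760 = 2.35357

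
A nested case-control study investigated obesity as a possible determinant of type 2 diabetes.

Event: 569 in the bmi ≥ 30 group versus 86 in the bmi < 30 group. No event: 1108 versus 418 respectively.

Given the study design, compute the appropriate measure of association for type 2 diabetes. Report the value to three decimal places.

2.496

From the description: a = 569, b = 1108, c = 86, d = 418.
This is a nested case-control study: participants were sampled on outcome status, so risks in the source population cannot be estimated directly — relative risk is not valid here. The odds ratio is the appropriate measure.
OR = (a·d)/(b·c) = (569 × 418) / (1108 × 86) = 237842 / 95288 = 2.49603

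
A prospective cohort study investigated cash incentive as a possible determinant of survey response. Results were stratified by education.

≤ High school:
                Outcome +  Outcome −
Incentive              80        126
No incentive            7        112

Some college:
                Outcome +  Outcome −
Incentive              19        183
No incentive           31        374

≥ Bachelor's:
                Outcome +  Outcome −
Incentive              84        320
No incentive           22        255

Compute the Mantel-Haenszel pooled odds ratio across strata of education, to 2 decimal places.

3.16

OR_MH = Σ(aᵢdᵢ/nᵢ) / Σ(bᵢcᵢ/nᵢ), where nᵢ is the stratum total.
Stratum 1 (≤ High school): n = 325; a·d/n = 80·112/325 = 27.5692; b·c/n = 126·7/325 = 2.7138
Stratum 2 (Some college): n = 607; a·d/n = 19·374/607 = 11.7068; b·c/n = 183·31/607 = 9.3460
Stratum 3 (≥ Bachelor's): n = 681; a·d/n = 84·255/681 = 31.4537; b·c/n = 320·22/681 = 10.3377
OR_MH = (27.5692 + 11.7068 + 31.4537) / (2.7138 + 9.3460 + 10.3377) = 70.7297 / 22.3975 = 3.15792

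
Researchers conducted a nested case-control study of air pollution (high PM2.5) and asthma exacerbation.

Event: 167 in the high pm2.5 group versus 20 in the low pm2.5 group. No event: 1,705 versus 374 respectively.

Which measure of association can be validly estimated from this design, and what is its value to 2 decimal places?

1.83

From the description: a = 167, b = 1705, c = 20, d = 374.
This is a nested case-control study: participants were sampled on outcome status, so risks in the source population cannot be estimated directly — relative risk is not valid here. The odds ratio is the appropriate measure.
OR = (a·d)/(b·c) = (167 × 374) / (1705 × 20) = 62458 / 34100 = 1.83161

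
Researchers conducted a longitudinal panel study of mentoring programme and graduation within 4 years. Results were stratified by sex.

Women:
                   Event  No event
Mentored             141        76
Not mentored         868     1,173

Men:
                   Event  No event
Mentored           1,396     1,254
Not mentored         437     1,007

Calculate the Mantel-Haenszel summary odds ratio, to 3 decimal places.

OR_MH = Σ(aᵢdᵢ/nᵢ) / Σ(bᵢcᵢ/nᵢ), where nᵢ is the stratum total.
Stratum 1 (Women): n = 2258; a·d/n = 141·1173/2258 = 73.2476; b·c/n = 76·868/2258 = 29.2152
Stratum 2 (Men): n = 4094; a·d/n = 1396·1007/4094 = 343.3737; b·c/n = 1254·437/4094 = 133.8539
OR_MH = (73.2476 + 343.3737) / (29.2152 + 133.8539) = 416.6213 / 163.0692 = 2.55487

2.555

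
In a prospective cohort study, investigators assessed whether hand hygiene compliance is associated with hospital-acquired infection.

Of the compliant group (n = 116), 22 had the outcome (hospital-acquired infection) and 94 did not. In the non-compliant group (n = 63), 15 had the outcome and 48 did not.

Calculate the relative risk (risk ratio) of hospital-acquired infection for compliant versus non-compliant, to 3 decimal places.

From the description: a = 22, b = 94, c = 15, d = 48.
Risk in exposed = 22/116 = 0.18966; risk in unexposed = 15/63 = 0.23810.
RR = 0.18966 / 0.23810 = 0.79655
The risk is 20% lower among the exposed than among the unexposed.

0.797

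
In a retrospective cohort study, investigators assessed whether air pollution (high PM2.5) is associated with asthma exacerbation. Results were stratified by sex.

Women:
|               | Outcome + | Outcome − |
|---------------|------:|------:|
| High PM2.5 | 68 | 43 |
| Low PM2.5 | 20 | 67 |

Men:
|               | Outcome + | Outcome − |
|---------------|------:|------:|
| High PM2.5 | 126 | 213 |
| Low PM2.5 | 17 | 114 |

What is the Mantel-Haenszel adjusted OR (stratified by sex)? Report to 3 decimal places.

OR_MH = Σ(aᵢdᵢ/nᵢ) / Σ(bᵢcᵢ/nᵢ), where nᵢ is the stratum total.
Stratum 1 (Women): n = 198; a·d/n = 68·67/198 = 23.0101; b·c/n = 43·20/198 = 4.3434
Stratum 2 (Men): n = 470; a·d/n = 126·114/470 = 30.5617; b·c/n = 213·17/470 = 7.7043
OR_MH = (23.0101 + 30.5617) / (4.3434 + 7.7043) = 53.5718 / 12.0477 = 4.44665

4.447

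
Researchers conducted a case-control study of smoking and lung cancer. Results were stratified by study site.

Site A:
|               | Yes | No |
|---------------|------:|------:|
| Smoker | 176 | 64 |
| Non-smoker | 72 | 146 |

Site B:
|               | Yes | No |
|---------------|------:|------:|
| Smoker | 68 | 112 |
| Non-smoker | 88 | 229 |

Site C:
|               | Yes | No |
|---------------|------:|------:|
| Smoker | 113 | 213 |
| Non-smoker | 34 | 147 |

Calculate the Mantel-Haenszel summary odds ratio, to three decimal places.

OR_MH = Σ(aᵢdᵢ/nᵢ) / Σ(bᵢcᵢ/nᵢ), where nᵢ is the stratum total.
Stratum 1 (Site A): n = 458; a·d/n = 176·146/458 = 56.1048; b·c/n = 64·72/458 = 10.0611
Stratum 2 (Site B): n = 497; a·d/n = 68·229/497 = 31.3320; b·c/n = 112·88/497 = 19.8310
Stratum 3 (Site C): n = 507; a·d/n = 113·147/507 = 32.7633; b·c/n = 213·34/507 = 14.2840
OR_MH = (56.1048 + 31.3320 + 32.7633) / (10.0611 + 19.8310 + 14.2840) = 120.2001 / 44.1761 = 2.72093

2.721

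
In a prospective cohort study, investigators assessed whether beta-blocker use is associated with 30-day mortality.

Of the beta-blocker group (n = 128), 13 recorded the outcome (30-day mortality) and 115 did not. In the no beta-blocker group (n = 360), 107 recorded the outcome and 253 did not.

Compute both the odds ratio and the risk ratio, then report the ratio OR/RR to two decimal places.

From the description: a = 13, b = 115, c = 107, d = 253.
OR = (13·253)/(115·107) = 3289/12305 = 0.26729
Risk in exposed = 13/128 = 0.10156; risk in unexposed = 107/360 = 0.29722; RR = 0.34171
OR/RR = 0.26729 / 0.34171 = 0.78222
The outcome is not rare, so the OR lies further from 1 than the RR.

0.78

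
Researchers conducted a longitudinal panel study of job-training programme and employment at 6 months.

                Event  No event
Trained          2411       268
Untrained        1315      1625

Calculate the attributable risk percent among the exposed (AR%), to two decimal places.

Cells: a = 2411, b = 268, c = 1315, d = 1625.
Risk in exposed = 2411/2679 = 0.89996; risk in unexposed = 1315/2940 = 0.44728.
RR = 0.89996/0.44728 = 2.01208
AR% = (RR − 1)/RR × 100 = (2.01208 − 1)/2.01208 × 100 = 50.3003%

50.30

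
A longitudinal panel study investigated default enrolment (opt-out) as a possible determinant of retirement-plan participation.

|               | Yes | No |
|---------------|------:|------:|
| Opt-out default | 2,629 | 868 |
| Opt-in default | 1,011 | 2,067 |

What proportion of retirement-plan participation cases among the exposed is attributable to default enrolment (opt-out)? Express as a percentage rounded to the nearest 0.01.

Cells: a = 2629, b = 868, c = 1011, d = 2067.
Risk in exposed = 2629/3497 = 0.75179; risk in unexposed = 1011/3078 = 0.32846.
RR = 0.75179/0.32846 = 2.28882
AR% = (RR − 1)/RR × 100 = (2.28882 − 1)/2.28882 × 100 = 56.3094%

56.31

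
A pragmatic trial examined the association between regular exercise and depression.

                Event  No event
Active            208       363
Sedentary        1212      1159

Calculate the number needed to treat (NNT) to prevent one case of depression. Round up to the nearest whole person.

Risk in treated group = 208/571 = 0.36427; risk in control = 1212/2371 = 0.51118.
Absolute risk reduction = 0.51118 − 0.36427 = 0.14690
NNT = 1 / ARR = 1 / 0.14690 = 6.807 → round up → 7

7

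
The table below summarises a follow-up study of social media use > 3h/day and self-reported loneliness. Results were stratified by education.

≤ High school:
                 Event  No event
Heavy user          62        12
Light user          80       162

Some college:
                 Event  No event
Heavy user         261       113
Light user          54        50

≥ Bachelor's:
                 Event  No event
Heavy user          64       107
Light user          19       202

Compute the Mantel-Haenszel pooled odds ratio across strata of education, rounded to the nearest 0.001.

4.386

OR_MH = Σ(aᵢdᵢ/nᵢ) / Σ(bᵢcᵢ/nᵢ), where nᵢ is the stratum total.
Stratum 1 (≤ High school): n = 316; a·d/n = 62·162/316 = 31.7848; b·c/n = 12·80/316 = 3.0380
Stratum 2 (Some college): n = 478; a·d/n = 261·50/478 = 27.3013; b·c/n = 113·54/478 = 12.7657
Stratum 3 (≥ Bachelor's): n = 392; a·d/n = 64·202/392 = 32.9796; b·c/n = 107·19/392 = 5.1862
OR_MH = (31.7848 + 27.3013 + 32.9796) / (3.0380 + 12.7657 + 5.1862) = 92.0657 / 20.9899 = 4.38619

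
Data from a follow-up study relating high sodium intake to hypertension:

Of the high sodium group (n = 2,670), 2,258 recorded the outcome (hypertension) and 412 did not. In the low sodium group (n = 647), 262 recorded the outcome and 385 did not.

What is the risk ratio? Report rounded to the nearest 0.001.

From the description: a = 2258, b = 412, c = 262, d = 385.
Risk in exposed = 2258/2670 = 0.84569; risk in unexposed = 262/647 = 0.40495.
RR = 0.84569 / 0.40495 = 2.08841
The risk among the exposed is 2.09 times that among the unexposed.

2.088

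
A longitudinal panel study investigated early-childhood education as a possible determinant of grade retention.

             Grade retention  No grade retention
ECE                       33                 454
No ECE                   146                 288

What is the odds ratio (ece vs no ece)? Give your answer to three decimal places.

Cells: a = 33, b = 454, c = 146, d = 288.
OR = (a·d)/(b·c) = (33 × 288) / (454 × 146) = 9504 / 66284 = 0.14338
Exposure is associated with lower odds of grade retention (OR = 0.14 < 1).

0.143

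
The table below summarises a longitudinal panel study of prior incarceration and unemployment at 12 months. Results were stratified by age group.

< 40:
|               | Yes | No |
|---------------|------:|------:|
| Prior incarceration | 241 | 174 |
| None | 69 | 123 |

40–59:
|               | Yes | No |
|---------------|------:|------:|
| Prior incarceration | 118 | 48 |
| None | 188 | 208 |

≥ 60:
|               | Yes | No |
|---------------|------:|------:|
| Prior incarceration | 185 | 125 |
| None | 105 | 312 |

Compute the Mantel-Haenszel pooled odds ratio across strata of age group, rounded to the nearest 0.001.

OR_MH = Σ(aᵢdᵢ/nᵢ) / Σ(bᵢcᵢ/nᵢ), where nᵢ is the stratum total.
Stratum 1 (< 40): n = 607; a·d/n = 241·123/607 = 48.8353; b·c/n = 174·69/607 = 19.7792
Stratum 2 (40–59): n = 562; a·d/n = 118·208/562 = 43.6726; b·c/n = 48·188/562 = 16.0569
Stratum 3 (≥ 60): n = 727; a·d/n = 185·312/727 = 79.3948; b·c/n = 125·105/727 = 18.0536
OR_MH = (48.8353 + 43.6726 + 79.3948) / (19.7792 + 16.0569 + 18.0536) = 171.9026 / 53.8898 = 3.18989

3.190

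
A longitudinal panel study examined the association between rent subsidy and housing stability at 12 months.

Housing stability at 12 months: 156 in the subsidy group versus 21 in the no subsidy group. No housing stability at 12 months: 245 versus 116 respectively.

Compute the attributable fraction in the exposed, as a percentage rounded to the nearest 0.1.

From the description: a = 156, b = 245, c = 21, d = 116.
Risk in exposed = 156/401 = 0.38903; risk in unexposed = 21/137 = 0.15328.
RR = 0.38903/0.15328 = 2.53794
AR% = (RR − 1)/RR × 100 = (2.53794 − 1)/2.53794 × 100 = 60.5980%

60.6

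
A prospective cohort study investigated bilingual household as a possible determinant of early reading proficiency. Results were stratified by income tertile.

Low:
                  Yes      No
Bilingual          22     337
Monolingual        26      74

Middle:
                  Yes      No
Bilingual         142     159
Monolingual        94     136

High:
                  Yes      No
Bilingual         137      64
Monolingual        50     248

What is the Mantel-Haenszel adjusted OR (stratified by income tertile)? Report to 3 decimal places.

2.013

OR_MH = Σ(aᵢdᵢ/nᵢ) / Σ(bᵢcᵢ/nᵢ), where nᵢ is the stratum total.
Stratum 1 (Low): n = 459; a·d/n = 22·74/459 = 3.5468; b·c/n = 337·26/459 = 19.0893
Stratum 2 (Middle): n = 531; a·d/n = 142·136/531 = 36.3691; b·c/n = 159·94/531 = 28.1469
Stratum 3 (High): n = 499; a·d/n = 137·248/499 = 68.0882; b·c/n = 64·50/499 = 6.4128
OR_MH = (3.5468 + 36.3691 + 68.0882) / (19.0893 + 28.1469 + 6.4128) = 108.0041 / 53.6490 = 2.01316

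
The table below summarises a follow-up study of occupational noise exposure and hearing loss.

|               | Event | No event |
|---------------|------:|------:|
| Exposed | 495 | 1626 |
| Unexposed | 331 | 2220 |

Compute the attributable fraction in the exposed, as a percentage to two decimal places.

44.40

Cells: a = 495, b = 1626, c = 331, d = 2220.
Risk in exposed = 495/2121 = 0.23338; risk in unexposed = 331/2551 = 0.12975.
RR = 0.23338/0.12975 = 1.79865
AR% = (RR − 1)/RR × 100 = (1.79865 − 1)/1.79865 × 100 = 44.4028%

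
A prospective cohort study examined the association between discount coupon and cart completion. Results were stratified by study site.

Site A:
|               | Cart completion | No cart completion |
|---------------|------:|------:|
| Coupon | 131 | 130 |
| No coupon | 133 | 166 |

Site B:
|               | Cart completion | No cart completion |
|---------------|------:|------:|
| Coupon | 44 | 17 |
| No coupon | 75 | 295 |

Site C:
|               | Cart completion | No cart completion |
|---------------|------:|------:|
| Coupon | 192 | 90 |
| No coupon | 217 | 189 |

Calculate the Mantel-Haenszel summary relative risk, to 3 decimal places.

RR_MH = Σ(aᵢ·n₀ᵢ/nᵢ) / Σ(cᵢ·n₁ᵢ/nᵢ), with n₁ᵢ = aᵢ+bᵢ (exposed), n₀ᵢ = cᵢ+dᵢ (unexposed), nᵢ = n₁ᵢ+n₀ᵢ.
Stratum 1 (Site A): n₁ = 261, n₀ = 299, n = 560; a·n₀/n = 131·299/560 = 69.9446; c·n₁/n = 133·261/560 = 61.9875
Stratum 2 (Site B): n₁ = 61, n₀ = 370, n = 431; a·n₀/n = 44·370/431 = 37.7726; c·n₁/n = 75·61/431 = 10.6148
Stratum 3 (Site C): n₁ = 282, n₀ = 406, n = 688; a·n₀/n = 192·406/688 = 113.3023; c·n₁/n = 217·282/688 = 88.9448
RR_MH = (69.9446 + 37.7726 + 113.3023) / (61.9875 + 10.6148 + 88.9448) = 221.0196 / 161.5471 = 1.36814

1.368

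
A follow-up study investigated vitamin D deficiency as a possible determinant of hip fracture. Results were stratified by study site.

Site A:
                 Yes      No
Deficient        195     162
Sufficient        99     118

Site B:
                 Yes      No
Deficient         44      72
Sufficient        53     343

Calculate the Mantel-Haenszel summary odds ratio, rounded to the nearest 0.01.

OR_MH = Σ(aᵢdᵢ/nᵢ) / Σ(bᵢcᵢ/nᵢ), where nᵢ is the stratum total.
Stratum 1 (Site A): n = 574; a·d/n = 195·118/574 = 40.0871; b·c/n = 162·99/574 = 27.9408
Stratum 2 (Site B): n = 512; a·d/n = 44·343/512 = 29.4766; b·c/n = 72·53/512 = 7.4531
OR_MH = (40.0871 + 29.4766) / (27.9408 + 7.4531) = 69.5637 / 35.3939 = 1.96541

1.97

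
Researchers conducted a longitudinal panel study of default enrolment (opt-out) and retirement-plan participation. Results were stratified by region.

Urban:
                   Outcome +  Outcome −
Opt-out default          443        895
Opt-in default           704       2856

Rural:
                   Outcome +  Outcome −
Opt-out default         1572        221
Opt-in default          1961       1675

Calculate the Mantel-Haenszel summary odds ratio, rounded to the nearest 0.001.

OR_MH = Σ(aᵢdᵢ/nᵢ) / Σ(bᵢcᵢ/nᵢ), where nᵢ is the stratum total.
Stratum 1 (Urban): n = 4898; a·d/n = 443·2856/4898 = 258.3111; b·c/n = 895·704/4898 = 128.6403
Stratum 2 (Rural): n = 5429; a·d/n = 1572·1675/5429 = 485.0064; b·c/n = 221·1961/5429 = 79.8270
OR_MH = (258.3111 + 485.0064) / (128.6403 + 79.8270) = 743.3176 / 208.4673 = 3.56563

3.566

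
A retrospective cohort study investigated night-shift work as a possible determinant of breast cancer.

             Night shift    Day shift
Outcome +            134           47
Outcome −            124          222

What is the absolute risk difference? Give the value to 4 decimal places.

Reading the table with exposure as columns: a = 134 (Night shift, case), b = 124 (Night shift, non-case), c = 47 (Day shift, case), d = 222.
Risk in exposed = 134/258 = 0.519380; risk in unexposed = 47/269 = 0.174721.
Risk difference = 0.519380 − 0.174721 = 0.344659

0.3447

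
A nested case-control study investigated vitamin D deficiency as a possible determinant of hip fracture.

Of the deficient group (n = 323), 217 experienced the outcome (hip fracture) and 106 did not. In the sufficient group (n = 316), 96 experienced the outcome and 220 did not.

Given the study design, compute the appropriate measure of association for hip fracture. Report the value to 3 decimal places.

4.691

From the description: a = 217, b = 106, c = 96, d = 220.
This is a nested case-control study: participants were sampled on outcome status, so risks in the source population cannot be estimated directly — relative risk is not valid here. The odds ratio is the appropriate measure.
OR = (a·d)/(b·c) = (217 × 220) / (106 × 96) = 47740 / 10176 = 4.69143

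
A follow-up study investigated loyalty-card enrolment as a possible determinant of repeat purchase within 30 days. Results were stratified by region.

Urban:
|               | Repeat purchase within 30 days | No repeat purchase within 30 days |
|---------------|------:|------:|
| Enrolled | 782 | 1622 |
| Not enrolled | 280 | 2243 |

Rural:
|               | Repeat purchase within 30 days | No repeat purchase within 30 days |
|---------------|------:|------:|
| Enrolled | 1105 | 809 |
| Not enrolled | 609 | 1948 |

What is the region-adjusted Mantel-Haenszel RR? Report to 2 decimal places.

RR_MH = Σ(aᵢ·n₀ᵢ/nᵢ) / Σ(cᵢ·n₁ᵢ/nᵢ), with n₁ᵢ = aᵢ+bᵢ (exposed), n₀ᵢ = cᵢ+dᵢ (unexposed), nᵢ = n₁ᵢ+n₀ᵢ.
Stratum 1 (Urban): n₁ = 2404, n₀ = 2523, n = 4927; a·n₀/n = 782·2523/4927 = 400.4437; c·n₁/n = 280·2404/4927 = 136.6186
Stratum 2 (Rural): n₁ = 1914, n₀ = 2557, n = 4471; a·n₀/n = 1105·2557/4471 = 631.9582; c·n₁/n = 609·1914/4471 = 260.7081
RR_MH = (400.4437 + 631.9582) / (136.6186 + 260.7081) = 1032.4019 / 397.3268 = 2.59837

2.60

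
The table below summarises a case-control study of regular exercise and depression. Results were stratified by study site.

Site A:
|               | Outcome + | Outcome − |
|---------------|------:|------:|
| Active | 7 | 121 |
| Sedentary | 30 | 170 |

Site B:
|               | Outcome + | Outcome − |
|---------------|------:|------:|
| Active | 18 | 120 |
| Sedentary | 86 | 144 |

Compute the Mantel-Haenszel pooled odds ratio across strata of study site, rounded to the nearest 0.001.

0.273

OR_MH = Σ(aᵢdᵢ/nᵢ) / Σ(bᵢcᵢ/nᵢ), where nᵢ is the stratum total.
Stratum 1 (Site A): n = 328; a·d/n = 7·170/328 = 3.6280; b·c/n = 121·30/328 = 11.0671
Stratum 2 (Site B): n = 368; a·d/n = 18·144/368 = 7.0435; b·c/n = 120·86/368 = 28.0435
OR_MH = (3.6280 + 7.0435) / (11.0671 + 28.0435) = 10.6715 / 39.1106 = 0.27286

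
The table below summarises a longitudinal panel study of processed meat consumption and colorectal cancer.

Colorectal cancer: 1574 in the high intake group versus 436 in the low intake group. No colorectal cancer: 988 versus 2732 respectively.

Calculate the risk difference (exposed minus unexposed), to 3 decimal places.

0.477

From the description: a = 1574, b = 988, c = 436, d = 2732.
Risk in exposed = 1574/2562 = 0.614364; risk in unexposed = 436/3168 = 0.137626.
Risk difference = 0.614364 − 0.137626 = 0.476738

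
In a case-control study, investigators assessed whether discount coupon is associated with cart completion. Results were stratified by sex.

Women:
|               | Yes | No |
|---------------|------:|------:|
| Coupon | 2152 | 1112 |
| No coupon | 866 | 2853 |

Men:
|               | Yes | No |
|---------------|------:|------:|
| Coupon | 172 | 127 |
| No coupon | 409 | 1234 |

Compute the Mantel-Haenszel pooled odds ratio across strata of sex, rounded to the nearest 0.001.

6.004

OR_MH = Σ(aᵢdᵢ/nᵢ) / Σ(bᵢcᵢ/nᵢ), where nᵢ is the stratum total.
Stratum 1 (Women): n = 6983; a·d/n = 2152·2853/6983 = 879.2290; b·c/n = 1112·866/6983 = 137.9052
Stratum 2 (Men): n = 1942; a·d/n = 172·1234/1942 = 109.2935; b·c/n = 127·409/1942 = 26.7472
OR_MH = (879.2290 + 109.2935) / (137.9052 + 26.7472) = 988.5225 / 164.6524 = 6.00369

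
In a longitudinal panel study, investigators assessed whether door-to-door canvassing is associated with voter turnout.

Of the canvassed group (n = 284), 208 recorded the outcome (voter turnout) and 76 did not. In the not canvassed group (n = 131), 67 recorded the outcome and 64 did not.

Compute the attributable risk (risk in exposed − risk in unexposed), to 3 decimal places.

From the description: a = 208, b = 76, c = 67, d = 64.
Risk in exposed = 208/284 = 0.732394; risk in unexposed = 67/131 = 0.511450.
Risk difference = 0.732394 − 0.511450 = 0.220944

0.221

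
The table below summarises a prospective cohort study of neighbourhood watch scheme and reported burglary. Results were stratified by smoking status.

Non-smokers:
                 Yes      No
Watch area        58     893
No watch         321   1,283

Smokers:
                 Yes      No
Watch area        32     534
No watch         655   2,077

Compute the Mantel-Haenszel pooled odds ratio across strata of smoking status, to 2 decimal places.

OR_MH = Σ(aᵢdᵢ/nᵢ) / Σ(bᵢcᵢ/nᵢ), where nᵢ is the stratum total.
Stratum 1 (Non-smokers): n = 2555; a·d/n = 58·1283/2555 = 29.1249; b·c/n = 893·321/2555 = 112.1930
Stratum 2 (Smokers): n = 3298; a·d/n = 32·2077/3298 = 20.1528; b·c/n = 534·655/3298 = 106.0552
OR_MH = (29.1249 + 20.1528) / (112.1930 + 106.0552) = 49.2777 / 218.2481 = 0.22579

0.23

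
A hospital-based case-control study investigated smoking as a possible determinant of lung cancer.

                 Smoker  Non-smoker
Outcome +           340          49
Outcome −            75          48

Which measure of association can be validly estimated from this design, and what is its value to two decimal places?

Reading the table with exposure as columns: a = 340 (Smoker, case), b = 75 (Smoker, non-case), c = 49 (Non-smoker, case), d = 48.
This is a hospital-based case-control study: participants were sampled on outcome status, so risks in the source population cannot be estimated directly — relative risk is not valid here. The odds ratio is the appropriate measure.
OR = (a·d)/(b·c) = (340 × 48) / (75 × 49) = 16320 / 3675 = 4.44082

4.44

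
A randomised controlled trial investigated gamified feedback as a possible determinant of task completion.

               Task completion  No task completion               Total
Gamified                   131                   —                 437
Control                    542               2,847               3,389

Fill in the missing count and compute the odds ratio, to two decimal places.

2.25

The missing cell is in the exposed row: 437 − 131 = 306.
So a = 131, b = 306, c = 542, d = 2847.
OR = (a·d)/(b·c) = (131 × 2847) / (306 × 542) = 372957 / 165852 = 2.24873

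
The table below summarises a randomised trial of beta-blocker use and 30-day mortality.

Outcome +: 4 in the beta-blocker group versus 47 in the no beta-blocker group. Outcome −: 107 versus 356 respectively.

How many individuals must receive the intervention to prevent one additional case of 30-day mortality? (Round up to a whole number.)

Risk in treated group = 4/111 = 0.03604; risk in control = 47/403 = 0.11663.
Absolute risk reduction = 0.11663 − 0.03604 = 0.08059
NNT = 1 / ARR = 1 / 0.08059 = 12.409 → round up → 13

13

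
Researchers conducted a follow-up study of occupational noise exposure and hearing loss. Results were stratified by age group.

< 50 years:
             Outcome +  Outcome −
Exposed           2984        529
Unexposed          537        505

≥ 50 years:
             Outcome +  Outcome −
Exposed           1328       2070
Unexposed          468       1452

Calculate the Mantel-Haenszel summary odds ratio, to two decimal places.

2.84

OR_MH = Σ(aᵢdᵢ/nᵢ) / Σ(bᵢcᵢ/nᵢ), where nᵢ is the stratum total.
Stratum 1 (< 50 years): n = 4555; a·d/n = 2984·505/4555 = 330.8277; b·c/n = 529·537/4555 = 62.3651
Stratum 2 (≥ 50 years): n = 5318; a·d/n = 1328·1452/5318 = 362.5904; b·c/n = 2070·468/5318 = 182.1662
OR_MH = (330.8277 + 362.5904) / (62.3651 + 182.1662) = 693.4181 / 244.5313 = 2.83570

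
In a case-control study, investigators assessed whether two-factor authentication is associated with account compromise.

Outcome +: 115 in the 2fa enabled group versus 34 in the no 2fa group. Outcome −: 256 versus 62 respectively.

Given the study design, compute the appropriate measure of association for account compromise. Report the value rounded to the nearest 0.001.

0.819

From the description: a = 115, b = 256, c = 34, d = 62.
This is a case-control study: participants were sampled on outcome status, so risks in the source population cannot be estimated directly — relative risk is not valid here. The odds ratio is the appropriate measure.
OR = (a·d)/(b·c) = (115 × 62) / (256 × 34) = 7130 / 8704 = 0.81916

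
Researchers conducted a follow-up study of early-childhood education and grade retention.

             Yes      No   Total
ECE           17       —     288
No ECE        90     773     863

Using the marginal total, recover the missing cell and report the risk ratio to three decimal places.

The missing cell is in the exposed row: 288 − 17 = 271.
So a = 17, b = 271, c = 90, d = 773.
RR = [a/(a+b)] / [c/(c+d)] = (17/288) / (90/863) = 0.05903/0.10429 = 0.56601

0.566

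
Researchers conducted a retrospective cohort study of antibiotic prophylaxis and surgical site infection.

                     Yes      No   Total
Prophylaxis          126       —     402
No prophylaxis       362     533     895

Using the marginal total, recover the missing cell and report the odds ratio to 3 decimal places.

0.672

The missing cell is in the exposed row: 402 − 126 = 276.
So a = 126, b = 276, c = 362, d = 533.
OR = (a·d)/(b·c) = (126 × 533) / (276 × 362) = 67158 / 99912 = 0.67217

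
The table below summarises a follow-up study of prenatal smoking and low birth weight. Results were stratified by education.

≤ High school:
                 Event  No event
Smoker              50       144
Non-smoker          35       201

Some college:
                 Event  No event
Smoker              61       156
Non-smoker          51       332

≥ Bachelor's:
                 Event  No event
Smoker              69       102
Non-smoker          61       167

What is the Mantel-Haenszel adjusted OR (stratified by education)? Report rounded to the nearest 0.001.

OR_MH = Σ(aᵢdᵢ/nᵢ) / Σ(bᵢcᵢ/nᵢ), where nᵢ is the stratum total.
Stratum 1 (≤ High school): n = 430; a·d/n = 50·201/430 = 23.3721; b·c/n = 144·35/430 = 11.7209
Stratum 2 (Some college): n = 600; a·d/n = 61·332/600 = 33.7533; b·c/n = 156·51/600 = 13.2600
Stratum 3 (≥ Bachelor's): n = 399; a·d/n = 69·167/399 = 28.8797; b·c/n = 102·61/399 = 15.5940
OR_MH = (23.3721 + 33.7533 + 28.8797) / (11.7209 + 13.2600 + 15.5940) = 86.0051 / 40.5749 = 2.11966

2.120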